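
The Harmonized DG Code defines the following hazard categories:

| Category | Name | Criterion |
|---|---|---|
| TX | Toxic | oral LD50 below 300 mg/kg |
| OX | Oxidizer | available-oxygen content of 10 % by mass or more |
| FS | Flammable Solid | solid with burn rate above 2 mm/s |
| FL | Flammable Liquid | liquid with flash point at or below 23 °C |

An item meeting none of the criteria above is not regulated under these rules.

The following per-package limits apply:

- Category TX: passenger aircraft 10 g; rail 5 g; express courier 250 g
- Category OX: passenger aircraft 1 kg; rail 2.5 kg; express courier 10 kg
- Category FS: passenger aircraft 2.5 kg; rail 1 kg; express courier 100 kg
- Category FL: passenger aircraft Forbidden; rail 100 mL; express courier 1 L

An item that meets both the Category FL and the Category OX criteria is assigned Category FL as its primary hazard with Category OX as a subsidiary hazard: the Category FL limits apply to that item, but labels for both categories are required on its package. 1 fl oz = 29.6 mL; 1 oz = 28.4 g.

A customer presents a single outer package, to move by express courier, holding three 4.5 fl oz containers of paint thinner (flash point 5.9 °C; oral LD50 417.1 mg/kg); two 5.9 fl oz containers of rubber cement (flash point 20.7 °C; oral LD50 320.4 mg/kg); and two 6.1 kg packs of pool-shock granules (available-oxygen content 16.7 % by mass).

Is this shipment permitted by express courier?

Flash point 5.9 °C meets the Category FL criterion (Flammable Liquid), so the paint thinner is Category FL.
The rubber cement has flash point 20.7 °C, which is ≤ 23 °C, so it is Category FL (Flammable Liquid).
The pool-shock granules have available-oxygen content 16.7 % by mass, which is ≥ 10 % by mass, so they are Category OX (Oxidizer).
Total Category FL: (three 4.5 fl oz containers = 399.6 mL) + (two 5.9 fl oz containers = 349.28 mL) = 748.88 mL.
748.88 mL ≤ 1 L (express courier limit, Category FL) — within limit.
Category OX quantity: two 6.1 kg packs = 12.2 kg.
That exceeds the Category OX express courier limit of 10 kg.

No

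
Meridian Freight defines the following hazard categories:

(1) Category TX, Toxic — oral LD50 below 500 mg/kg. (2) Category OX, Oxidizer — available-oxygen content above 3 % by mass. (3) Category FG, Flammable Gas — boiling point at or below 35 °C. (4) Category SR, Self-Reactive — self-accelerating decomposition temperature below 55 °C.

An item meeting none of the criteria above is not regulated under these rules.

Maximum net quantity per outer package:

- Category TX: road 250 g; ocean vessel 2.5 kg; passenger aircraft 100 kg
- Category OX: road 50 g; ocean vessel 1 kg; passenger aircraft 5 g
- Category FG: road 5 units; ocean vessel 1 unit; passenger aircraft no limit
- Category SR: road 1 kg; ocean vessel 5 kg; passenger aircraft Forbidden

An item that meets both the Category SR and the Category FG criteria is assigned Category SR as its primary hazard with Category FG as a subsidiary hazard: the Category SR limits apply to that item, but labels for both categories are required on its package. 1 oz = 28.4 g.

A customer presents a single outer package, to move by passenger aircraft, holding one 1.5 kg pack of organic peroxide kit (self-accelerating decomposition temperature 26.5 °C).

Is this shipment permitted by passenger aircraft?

No

With self-accelerating decomposition temperature 26.5 °C (< 55 °C), the organic peroxide kit falls in Category SR.
Category SR quantity: 1.5 kg.
Category SR is Forbidden by passenger aircraft.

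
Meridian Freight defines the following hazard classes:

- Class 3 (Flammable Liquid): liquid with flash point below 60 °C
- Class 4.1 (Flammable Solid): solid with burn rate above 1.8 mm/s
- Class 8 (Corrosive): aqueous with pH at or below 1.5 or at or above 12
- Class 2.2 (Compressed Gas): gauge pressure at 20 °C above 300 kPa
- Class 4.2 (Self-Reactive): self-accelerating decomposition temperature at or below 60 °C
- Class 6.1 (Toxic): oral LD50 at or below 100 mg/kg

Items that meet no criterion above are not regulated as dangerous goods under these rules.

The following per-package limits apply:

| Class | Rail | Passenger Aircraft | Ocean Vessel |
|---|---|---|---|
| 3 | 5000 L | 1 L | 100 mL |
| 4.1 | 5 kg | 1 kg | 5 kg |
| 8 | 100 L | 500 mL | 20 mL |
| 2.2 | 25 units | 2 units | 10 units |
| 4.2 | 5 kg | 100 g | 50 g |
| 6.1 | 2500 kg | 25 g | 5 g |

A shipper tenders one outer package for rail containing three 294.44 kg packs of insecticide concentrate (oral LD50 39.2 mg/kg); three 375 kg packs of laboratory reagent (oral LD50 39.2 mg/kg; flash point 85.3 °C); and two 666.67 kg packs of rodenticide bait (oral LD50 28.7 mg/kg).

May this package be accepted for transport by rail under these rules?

No

The insecticide concentrate has oral LD50 39.2 mg/kg, which is ≤ 100 mg/kg, so it is Class 6.1 (Toxic).
The laboratory reagent has oral LD50 39.2 mg/kg, which is ≤ 100 mg/kg, so it is Class 6.1 (Toxic).
With oral LD50 28.7 mg/kg (≤ 100 mg/kg), the rodenticide bait falls in Class 6.1.
Total Class 6.1: (three 294.44 kg packs = 883.32 kg) + (three 375 kg packs = 1125 kg) + (two 666.67 kg packs = 1333.34 kg) = 3341.66 kg.
3341.66 kg exceeds the rail limit of 2500 kg for Class 6.1.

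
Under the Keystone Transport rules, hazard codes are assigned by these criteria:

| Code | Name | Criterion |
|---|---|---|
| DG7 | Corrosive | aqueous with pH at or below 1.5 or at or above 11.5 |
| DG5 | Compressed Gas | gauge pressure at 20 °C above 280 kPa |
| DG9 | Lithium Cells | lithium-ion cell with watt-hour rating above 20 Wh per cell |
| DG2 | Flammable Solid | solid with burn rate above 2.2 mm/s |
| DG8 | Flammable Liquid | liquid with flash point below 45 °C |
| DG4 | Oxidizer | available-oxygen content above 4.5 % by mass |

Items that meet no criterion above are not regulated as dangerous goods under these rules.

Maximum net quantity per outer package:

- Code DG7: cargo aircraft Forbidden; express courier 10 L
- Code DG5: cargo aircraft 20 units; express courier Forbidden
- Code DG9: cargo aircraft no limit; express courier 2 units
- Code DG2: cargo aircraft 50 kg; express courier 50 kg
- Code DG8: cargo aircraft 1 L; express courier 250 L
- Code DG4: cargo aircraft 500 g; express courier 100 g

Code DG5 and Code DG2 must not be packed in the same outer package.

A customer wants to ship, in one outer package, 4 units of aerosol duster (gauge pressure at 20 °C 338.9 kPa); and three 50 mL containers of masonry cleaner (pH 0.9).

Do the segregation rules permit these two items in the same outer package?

The aerosol duster has gauge pressure at 20 °C 338.9 kPa, which is > 280 kPa, so it is Code DG5 (Compressed Gas).
pH 0.9 meets the Code DG7 criterion (Corrosive), so the masonry cleaner is Code DG7.
No segregation rule bars Code DG5 with Code DG7.

Yes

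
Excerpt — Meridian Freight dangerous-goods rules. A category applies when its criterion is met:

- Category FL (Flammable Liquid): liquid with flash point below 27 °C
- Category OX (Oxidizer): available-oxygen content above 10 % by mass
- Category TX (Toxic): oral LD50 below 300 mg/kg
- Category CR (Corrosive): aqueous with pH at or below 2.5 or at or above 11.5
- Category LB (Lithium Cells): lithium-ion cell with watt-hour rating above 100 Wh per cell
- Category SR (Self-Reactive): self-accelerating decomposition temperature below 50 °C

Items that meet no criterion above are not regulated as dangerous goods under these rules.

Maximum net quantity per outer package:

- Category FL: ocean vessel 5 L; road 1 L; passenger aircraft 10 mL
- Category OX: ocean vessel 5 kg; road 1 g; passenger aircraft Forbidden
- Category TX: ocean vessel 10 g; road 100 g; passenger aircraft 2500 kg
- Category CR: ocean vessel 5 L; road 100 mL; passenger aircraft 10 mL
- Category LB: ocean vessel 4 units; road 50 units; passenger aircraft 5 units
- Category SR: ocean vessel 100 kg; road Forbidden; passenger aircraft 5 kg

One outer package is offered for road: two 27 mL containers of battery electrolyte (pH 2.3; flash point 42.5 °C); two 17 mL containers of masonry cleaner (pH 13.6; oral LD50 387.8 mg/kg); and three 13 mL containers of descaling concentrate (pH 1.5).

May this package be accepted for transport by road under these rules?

Battery electrolyte: pH 2.3 ≤ 2.5 → Category CR (Corrosive).
pH 13.6 meets the Category CR criterion (Corrosive), so the masonry cleaner is Category CR.
With pH 1.5 (≤ 2.5), the descaling concentrate falls in Category CR.
Category CR net quantity: (two 27 mL containers = 54 mL) + (two 17 mL containers = 34 mL) + (three 13 mL containers = 39 mL) = 127 mL.
That exceeds the Category CR road limit of 100 mL.

No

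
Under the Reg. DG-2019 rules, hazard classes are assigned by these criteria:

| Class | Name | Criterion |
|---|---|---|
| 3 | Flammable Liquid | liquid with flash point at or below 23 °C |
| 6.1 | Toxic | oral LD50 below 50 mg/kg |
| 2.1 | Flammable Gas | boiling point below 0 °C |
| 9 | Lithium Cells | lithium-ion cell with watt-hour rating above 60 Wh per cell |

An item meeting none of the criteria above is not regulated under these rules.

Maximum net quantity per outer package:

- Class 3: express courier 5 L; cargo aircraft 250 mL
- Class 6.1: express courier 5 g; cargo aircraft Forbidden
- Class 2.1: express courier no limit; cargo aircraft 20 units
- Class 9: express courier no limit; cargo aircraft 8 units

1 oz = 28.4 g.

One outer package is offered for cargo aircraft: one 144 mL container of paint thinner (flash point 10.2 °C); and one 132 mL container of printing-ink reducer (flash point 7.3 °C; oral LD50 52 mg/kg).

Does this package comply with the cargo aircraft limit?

No

Flash point 10.2 °C meets the Class 3 criterion (Flammable Liquid), so the paint thinner is Class 3.
With flash point 7.3 °C (≤ 23 °C), the printing-ink reducer falls in Class 3.
Total Class 3: 144 mL + 132 mL = 276 mL.
276 mL exceeds the cargo aircraft limit of 250 mL for Class 3.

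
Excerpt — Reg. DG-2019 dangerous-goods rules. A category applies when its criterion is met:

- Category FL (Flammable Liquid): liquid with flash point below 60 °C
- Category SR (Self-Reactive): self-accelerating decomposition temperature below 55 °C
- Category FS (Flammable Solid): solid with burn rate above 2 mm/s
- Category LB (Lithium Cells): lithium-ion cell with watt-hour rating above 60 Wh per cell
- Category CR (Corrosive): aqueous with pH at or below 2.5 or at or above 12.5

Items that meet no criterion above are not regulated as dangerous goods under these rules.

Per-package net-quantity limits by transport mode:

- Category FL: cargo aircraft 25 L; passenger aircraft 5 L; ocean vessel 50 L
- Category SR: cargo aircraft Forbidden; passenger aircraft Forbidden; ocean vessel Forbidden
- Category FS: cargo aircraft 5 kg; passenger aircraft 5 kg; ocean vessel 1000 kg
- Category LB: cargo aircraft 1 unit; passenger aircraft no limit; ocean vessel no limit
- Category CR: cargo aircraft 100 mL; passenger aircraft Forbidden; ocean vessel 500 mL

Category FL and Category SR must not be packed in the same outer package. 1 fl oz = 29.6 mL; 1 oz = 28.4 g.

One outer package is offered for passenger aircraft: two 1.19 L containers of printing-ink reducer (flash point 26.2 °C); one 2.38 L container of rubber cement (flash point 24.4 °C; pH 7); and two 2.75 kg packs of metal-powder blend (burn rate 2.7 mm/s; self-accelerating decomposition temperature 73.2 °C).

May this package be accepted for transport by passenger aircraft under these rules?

No

Printing-ink reducer: flash point 26.2 °C < 60 °C → Category FL (Flammable Liquid).
The rubber cement has flash point 24.4 °C, which is < 60 °C, so it is Category FL (Flammable Liquid).
With burn rate 2.7 mm/s (> 2 mm/s), the metal-powder blend falls in Category FS.
Total Category FL: (two 1.19 L containers = 2.38 L) + 2.38 L = 4.76 L.
4.76 L is within the passenger aircraft limit of 5 L for Category FL.
Category FS quantity: two 2.75 kg packs = 5.5 kg.
That exceeds the Category FS passenger aircraft limit of 5 kg.
The segregation rule (Category FL with Category SR) does not apply to Category FL with Category FS.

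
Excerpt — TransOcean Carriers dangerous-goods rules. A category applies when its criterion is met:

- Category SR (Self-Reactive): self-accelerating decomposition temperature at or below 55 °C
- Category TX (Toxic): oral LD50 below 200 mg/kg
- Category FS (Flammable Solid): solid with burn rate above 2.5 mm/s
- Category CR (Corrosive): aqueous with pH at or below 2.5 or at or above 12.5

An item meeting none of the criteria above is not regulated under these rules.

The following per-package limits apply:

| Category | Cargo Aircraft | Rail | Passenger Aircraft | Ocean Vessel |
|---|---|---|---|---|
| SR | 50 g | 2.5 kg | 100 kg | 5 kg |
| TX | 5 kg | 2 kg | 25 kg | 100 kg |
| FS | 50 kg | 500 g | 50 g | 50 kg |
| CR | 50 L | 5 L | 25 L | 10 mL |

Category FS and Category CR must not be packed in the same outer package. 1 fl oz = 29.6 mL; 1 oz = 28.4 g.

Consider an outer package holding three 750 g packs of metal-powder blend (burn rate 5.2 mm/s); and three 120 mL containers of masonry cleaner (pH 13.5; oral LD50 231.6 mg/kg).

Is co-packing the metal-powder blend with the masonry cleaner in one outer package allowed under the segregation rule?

No

Burn rate 5.2 mm/s meets the Category FS criterion (Flammable Solid), so the metal-powder blend is Category FS.
The masonry cleaner has pH 13.5, which is ≥ 12.5, so it is Category CR (Corrosive).
Category FS and Category CR may not share an outer package.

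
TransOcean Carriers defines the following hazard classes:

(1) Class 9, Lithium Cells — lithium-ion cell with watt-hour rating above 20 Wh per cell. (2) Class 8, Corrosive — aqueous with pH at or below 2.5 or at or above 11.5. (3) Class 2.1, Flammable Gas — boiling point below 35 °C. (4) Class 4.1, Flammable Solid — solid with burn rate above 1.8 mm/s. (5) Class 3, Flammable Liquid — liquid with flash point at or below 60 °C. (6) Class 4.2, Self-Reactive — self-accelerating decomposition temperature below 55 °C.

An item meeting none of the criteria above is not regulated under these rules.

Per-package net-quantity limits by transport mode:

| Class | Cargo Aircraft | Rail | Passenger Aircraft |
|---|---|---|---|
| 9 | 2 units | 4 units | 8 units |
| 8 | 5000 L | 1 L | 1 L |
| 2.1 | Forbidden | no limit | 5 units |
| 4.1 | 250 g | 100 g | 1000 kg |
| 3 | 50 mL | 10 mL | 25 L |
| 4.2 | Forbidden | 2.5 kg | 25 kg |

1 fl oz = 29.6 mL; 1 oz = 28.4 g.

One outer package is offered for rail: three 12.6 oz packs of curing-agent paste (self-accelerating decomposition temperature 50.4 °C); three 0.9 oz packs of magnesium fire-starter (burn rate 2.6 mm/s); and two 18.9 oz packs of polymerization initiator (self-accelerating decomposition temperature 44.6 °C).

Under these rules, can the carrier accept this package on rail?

Yes

The curing-agent paste has self-accelerating decomposition temperature 50.4 °C, which is < 55 °C, so it is Class 4.2 (Self-Reactive).
With burn rate 2.6 mm/s (> 1.8 mm/s), the magnesium fire-starter falls in Class 4.1.
Self-accelerating decomposition temperature 44.6 °C meets the Class 4.2 criterion (Self-Reactive), so the polymerization initiator is Class 4.2.
Total Class 4.2: (three 12.6 oz packs = 1073.52 g) + (two 18.9 oz packs = 1073.52 g) = 2147.04 g.
2147.04 g ≤ 2.5 kg (rail limit, Class 4.2) — within limit.
Class 4.1 quantity: three 0.9 oz packs = 76.68 g.
That is within the Class 4.1 rail limit of 100 g.
Every hazard class is within its rail limit and no segregation rule is violated.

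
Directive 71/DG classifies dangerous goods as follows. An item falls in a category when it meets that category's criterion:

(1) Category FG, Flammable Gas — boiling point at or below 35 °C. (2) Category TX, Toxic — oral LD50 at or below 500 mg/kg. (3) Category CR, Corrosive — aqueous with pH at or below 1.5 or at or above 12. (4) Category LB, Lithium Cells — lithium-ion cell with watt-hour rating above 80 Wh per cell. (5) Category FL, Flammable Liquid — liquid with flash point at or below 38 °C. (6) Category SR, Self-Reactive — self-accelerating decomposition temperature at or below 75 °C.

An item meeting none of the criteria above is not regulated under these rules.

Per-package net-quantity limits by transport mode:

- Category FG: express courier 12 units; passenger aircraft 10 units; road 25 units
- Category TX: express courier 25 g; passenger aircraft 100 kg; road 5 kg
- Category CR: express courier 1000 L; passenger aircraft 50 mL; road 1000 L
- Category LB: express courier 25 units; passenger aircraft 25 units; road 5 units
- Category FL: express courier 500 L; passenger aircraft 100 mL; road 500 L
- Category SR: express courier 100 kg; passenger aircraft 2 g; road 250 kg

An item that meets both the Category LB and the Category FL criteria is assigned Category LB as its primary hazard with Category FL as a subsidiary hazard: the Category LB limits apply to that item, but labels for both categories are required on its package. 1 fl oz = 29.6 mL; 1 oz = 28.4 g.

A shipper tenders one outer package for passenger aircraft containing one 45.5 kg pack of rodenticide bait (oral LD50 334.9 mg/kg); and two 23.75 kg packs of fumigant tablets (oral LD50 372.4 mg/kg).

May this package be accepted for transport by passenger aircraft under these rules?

The rodenticide bait has oral LD50 334.9 mg/kg, which is ≤ 500 mg/kg, so it is Category TX (Toxic).
The fumigant tablets have oral LD50 372.4 mg/kg, which is ≤ 500 mg/kg, so they are Category TX (Toxic).
Total Category TX: 45.5 kg + (two 23.75 kg packs = 47.5 kg) = 93 kg.
That is within the Category TX passenger aircraft limit of 100 kg.

Yes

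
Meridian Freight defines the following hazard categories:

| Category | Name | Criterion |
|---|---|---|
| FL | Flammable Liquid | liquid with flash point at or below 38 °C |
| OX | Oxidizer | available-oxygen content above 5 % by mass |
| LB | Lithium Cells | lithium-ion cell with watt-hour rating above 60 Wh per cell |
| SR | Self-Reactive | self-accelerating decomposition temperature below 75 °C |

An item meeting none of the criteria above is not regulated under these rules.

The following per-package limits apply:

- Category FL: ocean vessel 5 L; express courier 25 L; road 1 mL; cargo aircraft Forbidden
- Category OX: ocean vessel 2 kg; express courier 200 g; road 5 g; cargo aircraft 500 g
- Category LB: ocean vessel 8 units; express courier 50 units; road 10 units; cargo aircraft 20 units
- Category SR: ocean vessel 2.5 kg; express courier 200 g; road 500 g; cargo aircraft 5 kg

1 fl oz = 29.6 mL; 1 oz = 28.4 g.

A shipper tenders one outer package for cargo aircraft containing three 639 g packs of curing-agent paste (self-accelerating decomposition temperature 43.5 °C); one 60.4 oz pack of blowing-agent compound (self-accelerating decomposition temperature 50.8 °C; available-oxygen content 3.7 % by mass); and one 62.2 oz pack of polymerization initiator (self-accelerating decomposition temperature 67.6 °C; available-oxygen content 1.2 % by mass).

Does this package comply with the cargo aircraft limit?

No

With self-accelerating decomposition temperature 43.5 °C (< 75 °C), the curing-agent paste falls in Category SR.
Blowing-agent compound: self-accelerating decomposition temperature 50.8 °C < 75 °C → Category SR (Self-Reactive).
The polymerization initiator has self-accelerating decomposition temperature 67.6 °C, which is < 75 °C, so it is Category SR (Self-Reactive).
Category SR net quantity: (three 639 g packs = 1.917 kg) + (one 60.4 oz pack = 1715.36 g) + (one 62.2 oz pack = 1766.48 g) = 5398.84 g.
5398.84 g exceeds the cargo aircraft limit of 5 kg for Category SR.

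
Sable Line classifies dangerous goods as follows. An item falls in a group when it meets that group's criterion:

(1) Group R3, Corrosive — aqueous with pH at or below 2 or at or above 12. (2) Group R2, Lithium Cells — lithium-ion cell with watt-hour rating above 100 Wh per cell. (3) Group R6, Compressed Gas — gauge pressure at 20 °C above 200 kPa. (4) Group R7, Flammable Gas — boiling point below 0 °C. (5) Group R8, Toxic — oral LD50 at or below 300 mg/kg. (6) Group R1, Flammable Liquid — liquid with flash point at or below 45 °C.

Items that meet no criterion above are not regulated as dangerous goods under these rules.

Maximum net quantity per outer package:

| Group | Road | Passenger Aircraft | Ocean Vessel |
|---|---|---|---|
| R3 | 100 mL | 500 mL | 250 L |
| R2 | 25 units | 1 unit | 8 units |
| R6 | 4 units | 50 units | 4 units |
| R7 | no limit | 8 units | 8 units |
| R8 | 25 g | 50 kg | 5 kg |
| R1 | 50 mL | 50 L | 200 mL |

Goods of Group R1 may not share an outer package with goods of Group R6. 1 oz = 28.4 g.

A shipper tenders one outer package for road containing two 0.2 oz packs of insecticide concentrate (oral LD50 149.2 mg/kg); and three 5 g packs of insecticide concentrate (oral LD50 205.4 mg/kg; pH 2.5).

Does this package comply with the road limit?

No

Insecticide concentrate: oral LD50 149.2 mg/kg ≤ 300 mg/kg → Group R8 (Toxic).
Insecticide concentrate: oral LD50 205.4 mg/kg ≤ 300 mg/kg → Group R8 (Toxic).
Total Group R8: (two 0.2 oz packs = 11.36 g) + (three 5 g packs = 15 g) = 26.36 g.
26.36 g exceeds the road limit of 25 g for Group R8.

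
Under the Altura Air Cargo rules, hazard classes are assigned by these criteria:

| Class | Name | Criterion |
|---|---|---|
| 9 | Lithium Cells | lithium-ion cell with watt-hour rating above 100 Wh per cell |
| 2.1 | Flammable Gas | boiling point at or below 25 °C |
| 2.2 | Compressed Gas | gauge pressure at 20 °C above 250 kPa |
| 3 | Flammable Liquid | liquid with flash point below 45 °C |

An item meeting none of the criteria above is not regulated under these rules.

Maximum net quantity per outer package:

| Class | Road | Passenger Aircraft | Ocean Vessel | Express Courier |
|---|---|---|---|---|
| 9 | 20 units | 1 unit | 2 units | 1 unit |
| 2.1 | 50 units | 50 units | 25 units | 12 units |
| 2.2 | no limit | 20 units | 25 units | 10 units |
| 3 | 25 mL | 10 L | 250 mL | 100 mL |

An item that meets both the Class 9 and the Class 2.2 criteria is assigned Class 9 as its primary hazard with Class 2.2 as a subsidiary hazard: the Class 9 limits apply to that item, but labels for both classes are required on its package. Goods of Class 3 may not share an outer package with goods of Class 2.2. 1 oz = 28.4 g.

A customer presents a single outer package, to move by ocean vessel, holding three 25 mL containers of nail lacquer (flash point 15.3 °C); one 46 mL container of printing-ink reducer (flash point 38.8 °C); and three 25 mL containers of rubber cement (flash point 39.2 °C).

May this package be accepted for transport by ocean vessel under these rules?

The nail lacquer has flash point 15.3 °C, which is < 45 °C, so it is Class 3 (Flammable Liquid).
Flash point 38.8 °C meets the Class 3 criterion (Flammable Liquid), so the printing-ink reducer is Class 3.
Rubber cement: flash point 39.2 °C < 45 °C → Class 3 (Flammable Liquid).
Class 3 net quantity: (three 25 mL containers = 75 mL) + 46 mL + (three 25 mL containers = 75 mL) = 196 mL.
That is within the Class 3 ocean vessel limit of 250 mL.

Yes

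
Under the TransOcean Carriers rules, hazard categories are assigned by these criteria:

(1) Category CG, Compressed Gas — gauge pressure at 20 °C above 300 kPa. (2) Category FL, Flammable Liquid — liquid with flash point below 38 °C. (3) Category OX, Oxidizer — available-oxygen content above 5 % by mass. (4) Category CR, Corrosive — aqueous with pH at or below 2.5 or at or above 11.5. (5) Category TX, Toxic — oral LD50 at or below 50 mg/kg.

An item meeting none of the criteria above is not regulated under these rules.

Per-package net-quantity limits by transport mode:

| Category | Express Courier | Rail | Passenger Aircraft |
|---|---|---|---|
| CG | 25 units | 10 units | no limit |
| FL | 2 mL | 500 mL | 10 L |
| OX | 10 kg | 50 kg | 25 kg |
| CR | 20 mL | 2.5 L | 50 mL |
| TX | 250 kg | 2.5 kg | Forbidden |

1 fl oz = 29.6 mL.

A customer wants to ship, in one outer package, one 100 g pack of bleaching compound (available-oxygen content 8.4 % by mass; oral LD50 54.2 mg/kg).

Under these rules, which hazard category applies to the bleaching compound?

Category OX

Bleaching compound: available-oxygen content 8.4 % by mass > 5 % by mass → Category OX (Oxidizer).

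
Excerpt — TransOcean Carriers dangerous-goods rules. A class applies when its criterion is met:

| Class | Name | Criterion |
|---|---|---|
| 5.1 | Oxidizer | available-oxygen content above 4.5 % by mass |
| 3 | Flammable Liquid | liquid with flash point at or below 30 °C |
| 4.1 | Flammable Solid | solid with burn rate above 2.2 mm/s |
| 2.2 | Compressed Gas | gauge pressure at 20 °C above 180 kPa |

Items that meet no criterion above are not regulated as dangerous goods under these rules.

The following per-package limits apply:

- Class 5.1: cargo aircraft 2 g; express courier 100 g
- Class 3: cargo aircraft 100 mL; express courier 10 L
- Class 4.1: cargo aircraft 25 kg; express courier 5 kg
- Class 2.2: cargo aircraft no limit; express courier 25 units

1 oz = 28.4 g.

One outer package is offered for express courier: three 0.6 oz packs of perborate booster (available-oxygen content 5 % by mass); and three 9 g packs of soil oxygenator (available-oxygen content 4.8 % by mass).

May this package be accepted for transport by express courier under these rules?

Available-oxygen content 5 % by mass meets the Class 5.1 criterion (Oxidizer), so the perborate booster is Class 5.1.
Available-oxygen content 4.8 % by mass meets the Class 5.1 criterion (Oxidizer), so the soil oxygenator is Class 5.1.
Total Class 5.1: (three 0.6 oz packs = 51.12 g) + (three 9 g packs = 27 g) = 78.12 g.
78.12 g is within the express courier limit of 100 g for Class 5.1.

Yes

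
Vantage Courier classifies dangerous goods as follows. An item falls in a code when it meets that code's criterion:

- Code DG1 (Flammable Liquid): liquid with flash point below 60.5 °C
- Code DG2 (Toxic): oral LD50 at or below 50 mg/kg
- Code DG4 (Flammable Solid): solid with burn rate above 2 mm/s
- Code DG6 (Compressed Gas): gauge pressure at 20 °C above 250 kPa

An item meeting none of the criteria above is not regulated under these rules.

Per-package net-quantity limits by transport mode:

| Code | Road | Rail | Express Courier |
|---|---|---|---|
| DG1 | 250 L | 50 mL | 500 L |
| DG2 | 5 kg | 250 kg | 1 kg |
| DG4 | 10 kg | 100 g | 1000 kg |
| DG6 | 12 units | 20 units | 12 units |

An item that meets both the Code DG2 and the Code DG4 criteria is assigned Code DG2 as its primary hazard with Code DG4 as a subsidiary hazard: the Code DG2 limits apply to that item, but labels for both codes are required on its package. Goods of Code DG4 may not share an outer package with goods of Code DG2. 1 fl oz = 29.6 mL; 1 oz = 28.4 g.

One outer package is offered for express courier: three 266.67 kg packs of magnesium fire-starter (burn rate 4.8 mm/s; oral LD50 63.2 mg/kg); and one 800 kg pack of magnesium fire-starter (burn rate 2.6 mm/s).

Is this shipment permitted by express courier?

No

Magnesium fire-starter: burn rate 4.8 mm/s > 2 mm/s → Code DG4 (Flammable Solid).
Burn rate 2.6 mm/s meets the Code DG4 criterion (Flammable Solid), so the magnesium fire-starter is Code DG4.
Code DG4 net quantity: (three 266.67 kg packs = 800.01 kg) + 800 kg = 1600.01 kg.
1600.01 kg exceeds the express courier limit of 1000 kg for Code DG4.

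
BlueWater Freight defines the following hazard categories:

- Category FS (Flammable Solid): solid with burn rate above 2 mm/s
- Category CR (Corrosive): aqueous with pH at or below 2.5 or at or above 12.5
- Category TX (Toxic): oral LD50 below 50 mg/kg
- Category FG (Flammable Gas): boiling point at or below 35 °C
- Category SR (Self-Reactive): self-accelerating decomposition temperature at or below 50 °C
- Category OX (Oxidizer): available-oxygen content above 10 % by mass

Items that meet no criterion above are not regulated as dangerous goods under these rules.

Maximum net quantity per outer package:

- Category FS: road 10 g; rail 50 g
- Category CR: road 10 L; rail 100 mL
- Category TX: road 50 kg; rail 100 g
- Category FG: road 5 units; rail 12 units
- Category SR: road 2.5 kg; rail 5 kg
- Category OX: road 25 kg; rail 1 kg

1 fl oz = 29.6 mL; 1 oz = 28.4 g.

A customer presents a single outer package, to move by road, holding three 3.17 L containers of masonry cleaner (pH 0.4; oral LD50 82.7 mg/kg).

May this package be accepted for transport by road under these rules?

With pH 0.4 (≤ 2.5), the masonry cleaner falls in Category CR.
Category CR quantity: three 3.17 L containers = 9.51 L.
9.51 L is within the road limit of 10 L for Category CR.

Yes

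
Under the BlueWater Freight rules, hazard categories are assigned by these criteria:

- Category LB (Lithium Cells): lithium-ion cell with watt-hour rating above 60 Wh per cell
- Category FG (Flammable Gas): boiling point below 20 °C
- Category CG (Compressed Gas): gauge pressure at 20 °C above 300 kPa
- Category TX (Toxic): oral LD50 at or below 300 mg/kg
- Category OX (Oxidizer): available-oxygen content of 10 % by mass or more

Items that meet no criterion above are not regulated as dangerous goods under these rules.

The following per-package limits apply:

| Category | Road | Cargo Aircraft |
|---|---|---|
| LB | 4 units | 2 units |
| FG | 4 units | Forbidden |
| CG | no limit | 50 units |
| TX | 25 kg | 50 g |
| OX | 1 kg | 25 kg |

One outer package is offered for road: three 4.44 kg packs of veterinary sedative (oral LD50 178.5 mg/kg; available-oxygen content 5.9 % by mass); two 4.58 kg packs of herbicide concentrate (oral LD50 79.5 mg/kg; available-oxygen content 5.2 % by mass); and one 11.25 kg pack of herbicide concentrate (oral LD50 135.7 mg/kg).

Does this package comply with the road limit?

No

The veterinary sedative has oral LD50 178.5 mg/kg, which is ≤ 300 mg/kg, so it is Category TX (Toxic).
Herbicide concentrate: oral LD50 79.5 mg/kg ≤ 300 mg/kg → Category TX (Toxic).
Herbicide concentrate: oral LD50 135.7 mg/kg ≤ 300 mg/kg → Category TX (Toxic).
Category TX net quantity: (three 4.44 kg packs = 13.32 kg) + (two 4.58 kg packs = 9.16 kg) + 11.25 kg = 33.73 kg.
33.73 kg > 25 kg (road limit, Category TX) — over the limit.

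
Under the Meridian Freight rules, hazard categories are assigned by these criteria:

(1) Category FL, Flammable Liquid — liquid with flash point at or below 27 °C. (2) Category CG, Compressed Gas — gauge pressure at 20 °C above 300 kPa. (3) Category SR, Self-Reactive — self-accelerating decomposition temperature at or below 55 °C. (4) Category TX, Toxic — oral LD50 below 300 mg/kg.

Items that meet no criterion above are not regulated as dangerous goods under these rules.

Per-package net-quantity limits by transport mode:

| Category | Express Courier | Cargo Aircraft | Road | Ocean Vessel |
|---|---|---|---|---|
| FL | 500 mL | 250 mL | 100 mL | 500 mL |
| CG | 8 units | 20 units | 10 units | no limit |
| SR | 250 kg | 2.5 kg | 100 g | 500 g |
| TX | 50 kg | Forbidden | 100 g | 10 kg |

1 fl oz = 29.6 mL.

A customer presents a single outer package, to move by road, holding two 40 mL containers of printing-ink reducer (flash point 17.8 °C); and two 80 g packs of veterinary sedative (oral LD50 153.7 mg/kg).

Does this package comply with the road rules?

Printing-ink reducer: flash point 17.8 °C ≤ 27 °C → Category FL (Flammable Liquid).
With oral LD50 153.7 mg/kg (< 300 mg/kg), the veterinary sedative falls in Category TX.
Category TX quantity: two 80 g packs = 160 g.
That exceeds the Category TX road limit of 100 g.
Category FL quantity: two 40 mL containers = 80 mL.
80 mL is within the road limit of 100 mL for Category FL.

No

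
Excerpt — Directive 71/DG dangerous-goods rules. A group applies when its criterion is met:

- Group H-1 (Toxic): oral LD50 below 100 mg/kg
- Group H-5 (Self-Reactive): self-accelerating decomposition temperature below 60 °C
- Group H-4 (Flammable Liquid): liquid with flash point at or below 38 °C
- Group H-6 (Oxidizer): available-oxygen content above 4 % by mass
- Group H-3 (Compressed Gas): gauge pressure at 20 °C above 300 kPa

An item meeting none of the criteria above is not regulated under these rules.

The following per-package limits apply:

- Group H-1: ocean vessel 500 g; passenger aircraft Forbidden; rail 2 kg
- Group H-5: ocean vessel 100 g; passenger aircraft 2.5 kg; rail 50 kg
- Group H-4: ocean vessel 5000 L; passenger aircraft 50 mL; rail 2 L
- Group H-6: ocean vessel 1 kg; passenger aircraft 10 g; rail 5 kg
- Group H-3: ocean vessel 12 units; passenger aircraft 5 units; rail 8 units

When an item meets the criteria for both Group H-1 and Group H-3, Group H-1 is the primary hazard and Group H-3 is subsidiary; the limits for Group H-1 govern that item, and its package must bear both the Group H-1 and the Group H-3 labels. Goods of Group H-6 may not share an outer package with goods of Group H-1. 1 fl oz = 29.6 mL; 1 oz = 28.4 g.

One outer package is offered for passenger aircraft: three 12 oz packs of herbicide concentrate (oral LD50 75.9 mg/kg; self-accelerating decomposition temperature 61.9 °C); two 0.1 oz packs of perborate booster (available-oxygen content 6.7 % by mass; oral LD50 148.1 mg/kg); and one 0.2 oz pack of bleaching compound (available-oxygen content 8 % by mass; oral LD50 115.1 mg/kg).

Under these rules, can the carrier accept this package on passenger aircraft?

The herbicide concentrate has oral LD50 75.9 mg/kg, which is < 100 mg/kg, so it is Group H-1 (Toxic).
The perborate booster has available-oxygen content 6.7 % by mass, which is > 4 % by mass, so it is Group H-6 (Oxidizer).
Bleaching compound: available-oxygen content 8 % by mass > 4 % by mass → Group H-6 (Oxidizer).
Total Group H-6: (two 0.1 oz packs = 5.68 g) + (one 0.2 oz pack = 5.68 g) = 11.36 g.
11.36 g > 10 g (passenger aircraft limit, Group H-6) — over the limit.
Group H-1 quantity: three 12 oz packs = 1022.4 g.
By passenger aircraft, Group H-1 is Forbidden regardless of quantity.
Group H-6 and Group H-1 may not share an outer package.

No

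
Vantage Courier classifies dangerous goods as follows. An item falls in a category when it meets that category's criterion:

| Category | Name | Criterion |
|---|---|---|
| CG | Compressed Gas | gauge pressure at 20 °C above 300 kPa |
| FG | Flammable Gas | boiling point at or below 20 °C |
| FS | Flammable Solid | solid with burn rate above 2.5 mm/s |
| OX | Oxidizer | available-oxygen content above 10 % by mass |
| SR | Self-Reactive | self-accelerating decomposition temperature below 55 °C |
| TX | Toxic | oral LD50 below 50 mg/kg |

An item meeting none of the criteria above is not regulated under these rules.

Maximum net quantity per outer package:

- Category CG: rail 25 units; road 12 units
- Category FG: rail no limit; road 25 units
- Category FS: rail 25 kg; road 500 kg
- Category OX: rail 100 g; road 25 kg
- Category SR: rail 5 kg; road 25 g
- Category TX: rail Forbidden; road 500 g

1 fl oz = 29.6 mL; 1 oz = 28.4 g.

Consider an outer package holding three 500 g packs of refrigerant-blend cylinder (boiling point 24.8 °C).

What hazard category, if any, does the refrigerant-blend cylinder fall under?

boiling point 24.8 °C is not below 20 °C, so Category FG does not apply.
No criterion is met, so the item is not regulated.

Not regulated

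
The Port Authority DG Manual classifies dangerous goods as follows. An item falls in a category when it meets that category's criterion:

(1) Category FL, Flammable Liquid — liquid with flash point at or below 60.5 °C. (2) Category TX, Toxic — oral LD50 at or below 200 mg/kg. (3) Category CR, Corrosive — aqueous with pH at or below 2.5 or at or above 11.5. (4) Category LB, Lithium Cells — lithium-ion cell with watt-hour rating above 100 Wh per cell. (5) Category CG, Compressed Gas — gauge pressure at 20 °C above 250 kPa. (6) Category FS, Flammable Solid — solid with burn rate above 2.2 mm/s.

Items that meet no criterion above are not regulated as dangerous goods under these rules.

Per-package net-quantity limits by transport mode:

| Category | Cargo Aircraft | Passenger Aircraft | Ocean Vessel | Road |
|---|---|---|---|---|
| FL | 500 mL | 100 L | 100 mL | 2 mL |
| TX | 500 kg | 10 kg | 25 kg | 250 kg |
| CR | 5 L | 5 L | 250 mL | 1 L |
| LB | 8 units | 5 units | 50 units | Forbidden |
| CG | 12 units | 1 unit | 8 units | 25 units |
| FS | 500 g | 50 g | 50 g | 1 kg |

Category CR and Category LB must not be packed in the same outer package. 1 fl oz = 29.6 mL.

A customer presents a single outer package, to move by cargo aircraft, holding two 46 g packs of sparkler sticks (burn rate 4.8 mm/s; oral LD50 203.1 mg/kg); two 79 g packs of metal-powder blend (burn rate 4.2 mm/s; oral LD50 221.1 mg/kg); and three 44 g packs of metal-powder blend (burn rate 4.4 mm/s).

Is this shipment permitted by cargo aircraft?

Burn rate 4.8 mm/s meets the Category FS criterion (Flammable Solid), so the sparkler sticks are Category FS.
The metal-powder blend has burn rate 4.2 mm/s, which is > 2.2 mm/s, so it is Category FS (Flammable Solid).
Metal-powder blend: burn rate 4.4 mm/s > 2.2 mm/s → Category FS (Flammable Solid).
Total Category FS: (two 46 g packs = 92 g) + (two 79 g packs = 158 g) + (three 44 g packs = 132 g) = 382 g.
382 g ≤ 500 g (cargo aircraft limit, Category FS) — within limit.

Yes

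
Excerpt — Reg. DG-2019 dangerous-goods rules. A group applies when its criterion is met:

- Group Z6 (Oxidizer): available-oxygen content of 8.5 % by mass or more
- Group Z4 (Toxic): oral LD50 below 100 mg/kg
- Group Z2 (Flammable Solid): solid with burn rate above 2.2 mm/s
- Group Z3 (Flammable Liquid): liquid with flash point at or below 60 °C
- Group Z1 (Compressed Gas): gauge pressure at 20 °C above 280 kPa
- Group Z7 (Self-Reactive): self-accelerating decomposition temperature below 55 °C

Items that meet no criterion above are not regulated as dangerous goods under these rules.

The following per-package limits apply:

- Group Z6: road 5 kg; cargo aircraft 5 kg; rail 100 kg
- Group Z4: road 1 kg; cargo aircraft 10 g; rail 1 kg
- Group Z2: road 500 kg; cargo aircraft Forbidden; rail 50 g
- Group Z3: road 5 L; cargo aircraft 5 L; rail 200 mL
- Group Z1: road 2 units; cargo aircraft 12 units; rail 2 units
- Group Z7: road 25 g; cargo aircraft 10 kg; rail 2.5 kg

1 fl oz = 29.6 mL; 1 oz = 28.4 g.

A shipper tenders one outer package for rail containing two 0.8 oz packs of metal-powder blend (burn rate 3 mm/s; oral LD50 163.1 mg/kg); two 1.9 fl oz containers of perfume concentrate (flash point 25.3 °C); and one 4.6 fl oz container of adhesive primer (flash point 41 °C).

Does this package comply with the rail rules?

No

The metal-powder blend has burn rate 3 mm/s, which is > 2.2 mm/s, so it is Group Z2 (Flammable Solid).
Flash point 25.3 °C meets the Group Z3 criterion (Flammable Liquid), so the perfume concentrate is Group Z3.
Flash point 41 °C meets the Group Z3 criterion (Flammable Liquid), so the adhesive primer is Group Z3.
Group Z3 net quantity: (two 1.9 fl oz containers = 112.48 mL) + (one 4.6 fl oz container = 136.16 mL) = 248.64 mL.
248.64 mL > 200 mL (rail limit, Group Z3) — over the limit.
Group Z2 quantity: two 0.8 oz packs = 45.44 g.
That is within the Group Z2 rail limit of 50 g.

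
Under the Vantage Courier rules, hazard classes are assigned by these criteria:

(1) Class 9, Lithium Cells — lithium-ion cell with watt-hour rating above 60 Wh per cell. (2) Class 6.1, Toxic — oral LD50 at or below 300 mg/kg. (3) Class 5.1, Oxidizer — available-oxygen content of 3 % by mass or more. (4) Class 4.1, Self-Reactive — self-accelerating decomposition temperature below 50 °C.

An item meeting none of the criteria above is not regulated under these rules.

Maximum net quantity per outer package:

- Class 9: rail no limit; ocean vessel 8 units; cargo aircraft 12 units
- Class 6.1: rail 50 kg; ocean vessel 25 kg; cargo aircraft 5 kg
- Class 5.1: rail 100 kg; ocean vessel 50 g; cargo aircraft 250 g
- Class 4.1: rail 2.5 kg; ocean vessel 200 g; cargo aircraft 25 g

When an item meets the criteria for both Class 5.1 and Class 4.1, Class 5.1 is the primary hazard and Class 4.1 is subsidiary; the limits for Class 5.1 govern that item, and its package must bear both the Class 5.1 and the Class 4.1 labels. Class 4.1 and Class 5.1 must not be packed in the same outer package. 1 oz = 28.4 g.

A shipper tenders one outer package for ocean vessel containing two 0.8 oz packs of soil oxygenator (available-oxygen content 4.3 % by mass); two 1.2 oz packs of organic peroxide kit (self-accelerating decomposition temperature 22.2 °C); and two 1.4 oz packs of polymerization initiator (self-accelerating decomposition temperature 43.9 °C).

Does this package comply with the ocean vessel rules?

No

Soil oxygenator: available-oxygen content 4.3 % by mass ≥ 3 % by mass → Class 5.1 (Oxidizer).
The organic peroxide kit has self-accelerating decomposition temperature 22.2 °C, which is < 50 °C, so it is Class 4.1 (Self-Reactive).
Polymerization initiator: self-accelerating decomposition temperature 43.9 °C < 50 °C → Class 4.1 (Self-Reactive).
Total Class 4.1: (two 1.2 oz packs = 68.16 g) + (two 1.4 oz packs = 79.52 g) = 147.68 g.
147.68 g ≤ 200 g (ocean vessel limit, Class 4.1) — within limit.
Class 5.1 quantity: two 0.8 oz packs = 45.44 g.
That is within the Class 5.1 ocean vessel limit of 50 g.
Class 4.1 and Class 5.1 may not share an outer package.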